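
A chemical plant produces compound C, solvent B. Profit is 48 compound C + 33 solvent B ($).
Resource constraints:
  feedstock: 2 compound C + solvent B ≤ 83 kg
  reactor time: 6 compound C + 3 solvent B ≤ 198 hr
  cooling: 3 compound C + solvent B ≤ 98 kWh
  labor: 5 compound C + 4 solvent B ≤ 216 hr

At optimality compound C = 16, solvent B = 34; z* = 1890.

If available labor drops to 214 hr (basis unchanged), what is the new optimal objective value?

At the optimum: feedstock uses 66 of 83 (slack = 17); reactor time uses 198 of 198 (binding); cooling uses 82 of 98 (slack = 16); labor uses 216 of 216 (binding).
By complementary slackness, y = 0 for the non-binding constraints.
The binding rows give the dual system: 6·y_reactor time + 5·y_labor = 48 and 3·y_reactor time + 4·y_labor = 33.
→ y_reactor time = 3 and y_labor = 6.
Δz = y_labor·Δb = 6 × (-2) = -12, so new z* = 1890 − 12 = 1878.

1878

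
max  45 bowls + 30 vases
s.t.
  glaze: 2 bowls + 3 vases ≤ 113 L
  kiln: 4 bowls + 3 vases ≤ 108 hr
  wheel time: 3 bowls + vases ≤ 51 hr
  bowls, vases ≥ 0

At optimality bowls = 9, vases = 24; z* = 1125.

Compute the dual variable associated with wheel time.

Binding: kiln and wheel time. Non-binding: glaze (23 unused).
Slack constraints have shadow price 0 (complementary slackness).
Dual feasibility on the basic columns requires 4·y_kiln + 3·y_wheel time = 45, 3·y_kiln + 1·y_wheel time = 30.
Solving: y_kiln = 9, y_wheel time = 3.
Shadow price of wheel time = 3.

3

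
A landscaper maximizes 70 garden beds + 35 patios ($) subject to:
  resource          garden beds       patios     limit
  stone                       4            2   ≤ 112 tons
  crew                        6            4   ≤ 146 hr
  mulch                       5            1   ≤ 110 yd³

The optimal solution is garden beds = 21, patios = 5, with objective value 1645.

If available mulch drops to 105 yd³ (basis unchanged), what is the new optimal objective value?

1620

Binding: crew and mulch. Non-binding: stone (18 unused).
By complementary slackness, y = 0 for the non-binding constraint.
Dual feasibility on the basic columns requires 6·y_crew + 5·y_mulch = 70, 4·y_crew + 1·y_mulch = 35.
This yields shadow prices y_crew = 7.5, y_mulch = 5.
Δz = y_mulch·Δb = 5 × (-5) = -25, so new z* = 1645 − 25 = 1620.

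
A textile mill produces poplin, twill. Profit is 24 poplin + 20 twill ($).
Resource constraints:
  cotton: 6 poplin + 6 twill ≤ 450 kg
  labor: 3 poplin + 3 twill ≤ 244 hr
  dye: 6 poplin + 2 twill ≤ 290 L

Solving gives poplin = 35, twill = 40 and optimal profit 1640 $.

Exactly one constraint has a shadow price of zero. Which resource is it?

cotton: 450/450 (binding)
labor: 225/244 (slack 19)
dye: 290/290 (binding)
By complementary slackness, a constraint with positive slack has shadow price 0 → labor.

labor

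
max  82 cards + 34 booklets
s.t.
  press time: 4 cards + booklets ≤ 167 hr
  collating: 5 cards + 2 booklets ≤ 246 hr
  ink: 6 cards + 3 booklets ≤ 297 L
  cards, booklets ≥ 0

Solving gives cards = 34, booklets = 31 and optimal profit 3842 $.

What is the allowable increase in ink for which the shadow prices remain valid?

Binding constraints: press time, ink. The basis is B = [[4,1],[6,3]] with det 6.
Per unit increase in ink, x* moves by d = (-0.1667, 0.6667).
The basis stays optimal until collating becomes binding; allowable increase = 28 L.

28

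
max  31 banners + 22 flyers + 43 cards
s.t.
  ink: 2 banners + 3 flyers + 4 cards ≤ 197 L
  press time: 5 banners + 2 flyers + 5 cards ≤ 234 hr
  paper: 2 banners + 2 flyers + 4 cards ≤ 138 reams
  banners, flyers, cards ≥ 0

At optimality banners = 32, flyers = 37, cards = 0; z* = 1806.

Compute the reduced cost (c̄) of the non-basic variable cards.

At the optimum: ink uses 175 of 197 (slack = 22); press time uses 234 of 234 (binding); paper uses 138 of 138 (binding).
Since ink is not tight, its dual is 0.
From A_Bᵀ y = c: 5·y_press time + 2·y_paper = 31; 2·y_press time + 2·y_paper = 22.
Solving: y_press time = 3, y_paper = 8.
Reduced cost of cards: c₃ − yᵀa₃ = 43 − (3·5 + 8·4) = 43 − 47 = -4.

-4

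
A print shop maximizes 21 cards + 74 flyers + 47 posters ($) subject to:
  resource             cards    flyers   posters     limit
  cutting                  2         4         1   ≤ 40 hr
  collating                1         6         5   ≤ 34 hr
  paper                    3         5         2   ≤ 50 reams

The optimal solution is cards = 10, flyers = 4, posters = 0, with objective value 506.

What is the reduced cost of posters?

-6

Check each constraint at x*: cutting 36/40 (slack 4); collating 34/34 (tight); paper 50/50 (tight).
Slack constraints have shadow price 0 (complementary slackness).
The binding rows give the dual system: 1·y_collating + 3·y_paper = 21 and 6·y_collating + 5·y_paper = 74.
→ y_collating = 9 and y_paper = 4.
Reduced cost of posters: c₃ − yᵀa₃ = 47 − (9·5 + 4·2) = 47 − 53 = -6.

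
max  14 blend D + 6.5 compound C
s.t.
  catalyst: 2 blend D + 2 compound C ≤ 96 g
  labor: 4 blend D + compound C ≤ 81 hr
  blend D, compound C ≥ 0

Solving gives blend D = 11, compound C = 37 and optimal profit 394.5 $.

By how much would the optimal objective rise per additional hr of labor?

2.5

Both catalyst and labor are binding at x*.
Dual feasibility on the basic columns requires 2·y_catalyst + 4·y_labor = 14, 2·y_catalyst + 1·y_labor = 6.5.
→ y_catalyst = 2 and y_labor = 2.5.
Shadow price of labor = 2.5.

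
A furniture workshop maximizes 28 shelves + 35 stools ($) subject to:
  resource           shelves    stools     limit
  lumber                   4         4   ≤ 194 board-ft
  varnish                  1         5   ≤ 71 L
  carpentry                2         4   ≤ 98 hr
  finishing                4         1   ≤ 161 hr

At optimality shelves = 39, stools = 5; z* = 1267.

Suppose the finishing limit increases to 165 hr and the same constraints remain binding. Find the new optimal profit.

At the optimum: lumber uses 176 of 194 (slack = 18); varnish uses 64 of 71 (slack = 7); carpentry uses 98 of 98 (binding); finishing uses 161 of 161 (binding).
By complementary slackness, y = 0 for the non-binding constraints.
From A_Bᵀ y = c: 2·y_carpentry + 4·y_finishing = 28; 4·y_carpentry + 1·y_finishing = 35.
This yields shadow prices y_carpentry = 8, y_finishing = 3.
Δz = y_finishing·Δb = 3 × (4) = 12, so new z* = 1267 + 12 = 1279.

1279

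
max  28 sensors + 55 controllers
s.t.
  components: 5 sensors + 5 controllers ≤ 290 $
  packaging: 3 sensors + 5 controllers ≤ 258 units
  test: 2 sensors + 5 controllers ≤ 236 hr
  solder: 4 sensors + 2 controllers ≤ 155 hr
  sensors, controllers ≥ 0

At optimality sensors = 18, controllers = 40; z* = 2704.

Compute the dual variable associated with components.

Check each constraint at x*: components 290/290 (tight); packaging 254/258 (slack 4); test 236/236 (tight); solder 152/155 (slack 3).
Since packaging, solder are not tight, their duals are 0.
Dual feasibility on the basic columns requires 5·y_components + 2·y_test = 28, 5·y_components + 5·y_test = 55.
Solving: y_components = 2, y_test = 9.
Shadow price of components = 2.

2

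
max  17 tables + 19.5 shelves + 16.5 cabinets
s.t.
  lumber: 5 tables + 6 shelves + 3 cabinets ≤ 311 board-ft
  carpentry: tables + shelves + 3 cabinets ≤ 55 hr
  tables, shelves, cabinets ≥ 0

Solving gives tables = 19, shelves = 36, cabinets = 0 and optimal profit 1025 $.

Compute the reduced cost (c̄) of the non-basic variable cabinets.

Both lumber and carpentry are binding at x*.
Dual feasibility on the basic columns requires 5·y_lumber + 1·y_carpentry = 17, 6·y_lumber + 1·y_carpentry = 19.5.
This yields shadow prices y_lumber = 2.5, y_carpentry = 4.5.
Reduced cost of cabinets: c₃ − yᵀa₃ = 16.5 − (2.5·3 + 4.5·3) = 16.5 − 21 = -4.5.

-4.5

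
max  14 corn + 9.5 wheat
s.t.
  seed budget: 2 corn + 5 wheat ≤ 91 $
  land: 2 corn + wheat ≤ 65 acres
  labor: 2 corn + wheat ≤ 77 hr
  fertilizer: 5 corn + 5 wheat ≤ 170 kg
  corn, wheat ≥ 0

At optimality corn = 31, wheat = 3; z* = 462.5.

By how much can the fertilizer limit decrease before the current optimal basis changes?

Binding constraints: land, fertilizer. The basis is B = [[2,1],[5,5]] with det 5.
Per unit decrease in fertilizer, x* moves by d = (0.2, -0.4).
The basis stays optimal until wheat reaches 0; allowable decrease = 7.5 kg.

7.5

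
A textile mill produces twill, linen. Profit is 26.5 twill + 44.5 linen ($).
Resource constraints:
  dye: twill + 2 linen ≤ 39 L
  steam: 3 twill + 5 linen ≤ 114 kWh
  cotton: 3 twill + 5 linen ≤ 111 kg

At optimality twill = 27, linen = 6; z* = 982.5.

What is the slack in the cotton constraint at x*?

0

cotton used = 3·27 + 5·6 = 111; slack = 111 − 111 = 0.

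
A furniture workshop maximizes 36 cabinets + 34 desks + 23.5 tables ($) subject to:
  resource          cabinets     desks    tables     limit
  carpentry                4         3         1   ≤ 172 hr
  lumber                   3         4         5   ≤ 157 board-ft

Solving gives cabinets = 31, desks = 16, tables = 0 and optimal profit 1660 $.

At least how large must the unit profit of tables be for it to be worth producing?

26

Both carpentry and lumber are binding at x*.
The binding rows give the dual system: 4·y_carpentry + 3·y_lumber = 36 and 3·y_carpentry + 4·y_lumber = 34.
Solving: y_carpentry = 6, y_lumber = 4.
tables enters the basis when its profit ≥ yᵀa₃ = 6·1 + 4·5 = 26.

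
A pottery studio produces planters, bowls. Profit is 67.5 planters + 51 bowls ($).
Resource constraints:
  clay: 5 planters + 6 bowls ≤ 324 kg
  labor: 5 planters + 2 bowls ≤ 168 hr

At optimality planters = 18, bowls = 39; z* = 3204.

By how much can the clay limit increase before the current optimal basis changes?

Binding constraints: clay, labor. The basis is B = [[5,6],[5,2]] with det -20.
Per unit increase in clay, x* moves by d = (-0.1, 0.25).
The basis stays optimal until planters reaches 0; allowable increase = 180 kg.

180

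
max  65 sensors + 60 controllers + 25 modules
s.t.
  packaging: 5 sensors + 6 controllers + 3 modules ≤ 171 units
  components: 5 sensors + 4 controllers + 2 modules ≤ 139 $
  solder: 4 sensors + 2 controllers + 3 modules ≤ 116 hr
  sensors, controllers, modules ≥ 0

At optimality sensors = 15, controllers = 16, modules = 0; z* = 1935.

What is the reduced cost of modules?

Binding: packaging and components. Non-binding: solder (24 unused).
By complementary slackness, y = 0 for the non-binding constraint.
The binding rows give the dual system: 5·y_packaging + 5·y_components = 65 and 6·y_packaging + 4·y_components = 60.
→ y_packaging = 4 and y_components = 9.
Reduced cost of modules: c₃ − yᵀa₃ = 25 − (4·3 + 9·2) = 25 − 30 = -5.

-5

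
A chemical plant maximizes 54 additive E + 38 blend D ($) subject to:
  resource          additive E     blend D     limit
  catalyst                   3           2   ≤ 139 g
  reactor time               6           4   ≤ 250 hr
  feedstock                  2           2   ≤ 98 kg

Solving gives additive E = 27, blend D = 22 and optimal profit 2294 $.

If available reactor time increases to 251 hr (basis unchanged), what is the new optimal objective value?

2302

Check each constraint at x*: catalyst 125/139 (slack 14); reactor time 250/250 (tight); feedstock 98/98 (tight).
By complementary slackness, y = 0 for the non-binding constraint.
From A_Bᵀ y = c: 6·y_reactor time + 2·y_feedstock = 54; 4·y_reactor time + 2·y_feedstock = 38.
This yields shadow prices y_reactor time = 8, y_feedstock = 3.
Δz = y_reactor time·Δb = 8 × (1) = 8, so new z* = 2294 + 8 = 2302.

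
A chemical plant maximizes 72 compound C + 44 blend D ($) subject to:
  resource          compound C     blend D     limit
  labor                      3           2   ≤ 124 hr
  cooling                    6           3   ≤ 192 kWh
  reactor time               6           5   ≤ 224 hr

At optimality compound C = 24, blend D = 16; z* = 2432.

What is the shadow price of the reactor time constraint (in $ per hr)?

4

At the optimum: labor uses 104 of 124 (slack = 20); cooling uses 192 of 192 (binding); reactor time uses 224 of 224 (binding).
Slack constraints have shadow price 0 (complementary slackness).
Dual feasibility on the basic columns requires 6·y_cooling + 6·y_reactor time = 72, 3·y_cooling + 5·y_reactor time = 44.
→ y_cooling = 8 and y_reactor time = 4.
Shadow price of reactor time = 4.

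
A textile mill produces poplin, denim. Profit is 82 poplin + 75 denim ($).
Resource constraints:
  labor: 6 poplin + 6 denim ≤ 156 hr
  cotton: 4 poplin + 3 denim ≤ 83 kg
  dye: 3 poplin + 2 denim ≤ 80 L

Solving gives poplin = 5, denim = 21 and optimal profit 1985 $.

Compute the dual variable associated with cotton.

At the optimum: labor uses 156 of 156 (binding); cotton uses 83 of 83 (binding); dye uses 57 of 80 (slack = 23).
Slack constraints have shadow price 0 (complementary slackness).
The binding rows give the dual system: 6·y_labor + 4·y_cotton = 82 and 6·y_labor + 3·y_cotton = 75.
This yields shadow prices y_labor = 9, y_cotton = 7.
Shadow price of cotton = 7.

7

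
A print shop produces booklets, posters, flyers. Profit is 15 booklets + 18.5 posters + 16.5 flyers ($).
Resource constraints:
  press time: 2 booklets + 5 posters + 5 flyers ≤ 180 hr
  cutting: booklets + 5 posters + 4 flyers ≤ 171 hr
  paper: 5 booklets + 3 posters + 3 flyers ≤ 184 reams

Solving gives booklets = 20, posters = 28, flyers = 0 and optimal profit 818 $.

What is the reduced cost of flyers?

-2

Check each constraint at x*: press time 180/180 (tight); cutting 160/171 (slack 11); paper 184/184 (tight).
By complementary slackness, y = 0 for the non-binding constraint.
Dual feasibility on the basic columns requires 2·y_press time + 5·y_paper = 15, 5·y_press time + 3·y_paper = 18.5.
Solving: y_press time = 2.5, y_paper = 2.
Reduced cost of flyers: c₃ − yᵀa₃ = 16.5 − (2.5·5 + 2·3) = 16.5 − 18.5 = -2.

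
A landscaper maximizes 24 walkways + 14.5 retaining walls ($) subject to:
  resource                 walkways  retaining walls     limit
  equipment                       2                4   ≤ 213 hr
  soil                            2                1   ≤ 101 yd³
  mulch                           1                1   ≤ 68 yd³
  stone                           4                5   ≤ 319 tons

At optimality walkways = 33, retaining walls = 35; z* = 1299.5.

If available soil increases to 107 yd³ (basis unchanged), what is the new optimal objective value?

1356.5

Check each constraint at x*: equipment 206/213 (slack 7); soil 101/101 (tight); mulch 68/68 (tight); stone 307/319 (slack 12).
Slack constraints have shadow price 0 (complementary slackness).
From A_Bᵀ y = c: 2·y_soil + 1·y_mulch = 24; 1·y_soil + 1·y_mulch = 14.5.
→ y_soil = 9.5 and y_mulch = 5.
Δz = y_soil·Δb = 9.5 × (6) = 57, so new z* = 1299.5 + 57 = 1356.5.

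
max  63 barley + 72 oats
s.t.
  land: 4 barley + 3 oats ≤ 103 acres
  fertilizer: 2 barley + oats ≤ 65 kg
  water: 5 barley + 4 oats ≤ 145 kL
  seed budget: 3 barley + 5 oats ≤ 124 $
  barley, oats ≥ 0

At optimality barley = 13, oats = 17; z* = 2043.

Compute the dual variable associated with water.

At the optimum: land uses 103 of 103 (binding); fertilizer uses 43 of 65 (slack = 22); water uses 133 of 145 (slack = 12); seed budget uses 124 of 124 (binding).
Slack constraints have shadow price 0 (complementary slackness).
Dual feasibility on the basic columns requires 4·y_land + 3·y_seed budget = 63, 3·y_land + 5·y_seed budget = 72.
→ y_land = 9 and y_seed budget = 9.
Shadow price of water = 0.

0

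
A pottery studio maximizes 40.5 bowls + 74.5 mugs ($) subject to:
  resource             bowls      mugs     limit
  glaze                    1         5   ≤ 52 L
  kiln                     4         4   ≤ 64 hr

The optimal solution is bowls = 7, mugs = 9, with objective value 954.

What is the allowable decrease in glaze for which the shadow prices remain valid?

Binding constraints: glaze, kiln. The basis is B = [[1,5],[4,4]] with det -16.
Per unit decrease in glaze, x* moves by d = (0.25, -0.25).
The basis stays optimal until mugs reaches 0; allowable decrease = 36 L.

36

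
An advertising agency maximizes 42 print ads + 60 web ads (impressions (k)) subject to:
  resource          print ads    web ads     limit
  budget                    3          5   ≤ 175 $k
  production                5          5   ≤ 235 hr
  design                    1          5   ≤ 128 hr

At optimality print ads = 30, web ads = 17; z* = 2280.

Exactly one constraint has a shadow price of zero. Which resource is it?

budget: 175/175 (binding)
production: 235/235 (binding)
design: 115/128 (slack 13)
By complementary slackness, a constraint with positive slack has shadow price 0 → design.

design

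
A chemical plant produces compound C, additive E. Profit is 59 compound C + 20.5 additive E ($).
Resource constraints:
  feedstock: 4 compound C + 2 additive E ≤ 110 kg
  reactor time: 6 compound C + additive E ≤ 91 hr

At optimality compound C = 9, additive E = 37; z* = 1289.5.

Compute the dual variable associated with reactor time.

At the optimum: feedstock uses 110 of 110 (binding); reactor time uses 91 of 91 (binding).
The binding rows give the dual system: 4·y_feedstock + 6·y_reactor time = 59 and 2·y_feedstock + 1·y_reactor time = 20.5.
Solving: y_feedstock = 8, y_reactor time = 4.5.
Shadow price of reactor time = 4.5.

4.5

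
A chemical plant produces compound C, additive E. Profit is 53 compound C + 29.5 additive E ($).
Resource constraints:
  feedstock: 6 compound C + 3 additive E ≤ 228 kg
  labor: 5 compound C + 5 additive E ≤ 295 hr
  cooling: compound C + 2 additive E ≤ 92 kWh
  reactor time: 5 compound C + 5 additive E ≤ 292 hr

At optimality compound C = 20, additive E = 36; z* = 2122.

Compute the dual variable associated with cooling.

2

Binding: feedstock and cooling. Non-binding: labor (15 unused), reactor time (12 unused).
Since labor, reactor time are not tight, their duals are 0.
Dual feasibility on the basic columns requires 6·y_feedstock + 1·y_cooling = 53, 3·y_feedstock + 2·y_cooling = 29.5.
→ y_feedstock = 8.5 and y_cooling = 2.
Shadow price of cooling = 2.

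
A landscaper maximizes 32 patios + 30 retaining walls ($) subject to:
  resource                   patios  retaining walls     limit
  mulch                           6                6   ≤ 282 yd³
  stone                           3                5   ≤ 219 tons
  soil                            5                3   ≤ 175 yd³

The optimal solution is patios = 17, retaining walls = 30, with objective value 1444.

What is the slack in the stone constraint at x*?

stone used = 3·17 + 5·30 = 201; slack = 219 − 201 = 18.

18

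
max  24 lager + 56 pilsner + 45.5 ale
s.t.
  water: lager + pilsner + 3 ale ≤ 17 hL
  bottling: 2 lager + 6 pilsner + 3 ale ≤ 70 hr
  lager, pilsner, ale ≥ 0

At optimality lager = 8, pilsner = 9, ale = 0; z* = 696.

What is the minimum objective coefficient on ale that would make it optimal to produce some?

48

Check each constraint at x*: water 17/17 (tight); bottling 70/70 (tight).
The binding rows give the dual system: 1·y_water + 2·y_bottling = 24 and 1·y_water + 6·y_bottling = 56.
This yields shadow prices y_water = 8, y_bottling = 8.
ale enters the basis when its profit ≥ yᵀa₃ = 8·3 + 8·3 = 48.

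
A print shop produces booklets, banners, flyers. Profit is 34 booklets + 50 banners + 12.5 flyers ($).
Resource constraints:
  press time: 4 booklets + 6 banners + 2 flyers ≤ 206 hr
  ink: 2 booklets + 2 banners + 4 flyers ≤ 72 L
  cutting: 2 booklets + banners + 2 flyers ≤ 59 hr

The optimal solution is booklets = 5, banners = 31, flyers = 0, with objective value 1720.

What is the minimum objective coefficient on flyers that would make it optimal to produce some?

20

Binding: press time and ink. Non-binding: cutting (18 unused).
Since cutting is not tight, its dual is 0.
Dual feasibility on the basic columns requires 4·y_press time + 2·y_ink = 34, 6·y_press time + 2·y_ink = 50.
Solving: y_press time = 8, y_ink = 1.
flyers enters the basis when its profit ≥ yᵀa₃ = 8·2 + 1·4 = 20.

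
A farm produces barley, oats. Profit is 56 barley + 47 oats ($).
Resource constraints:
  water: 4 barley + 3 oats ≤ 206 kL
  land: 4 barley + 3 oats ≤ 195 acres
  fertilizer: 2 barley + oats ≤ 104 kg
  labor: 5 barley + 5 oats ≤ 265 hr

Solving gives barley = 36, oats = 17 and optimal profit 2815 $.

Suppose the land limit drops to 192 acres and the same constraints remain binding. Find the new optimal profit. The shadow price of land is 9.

Δb = -3, so new z* = 2815 + (9)·(-3) = 2815 − 27 = 2788.

2788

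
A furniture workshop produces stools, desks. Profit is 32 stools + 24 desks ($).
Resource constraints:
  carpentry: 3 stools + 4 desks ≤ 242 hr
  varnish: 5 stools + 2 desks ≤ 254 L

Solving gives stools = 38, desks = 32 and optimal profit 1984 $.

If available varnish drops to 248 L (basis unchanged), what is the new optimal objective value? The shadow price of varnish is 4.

Δb = -6, so new z* = 1984 + (4)·(-6) = 1984 − 24 = 1960.

1960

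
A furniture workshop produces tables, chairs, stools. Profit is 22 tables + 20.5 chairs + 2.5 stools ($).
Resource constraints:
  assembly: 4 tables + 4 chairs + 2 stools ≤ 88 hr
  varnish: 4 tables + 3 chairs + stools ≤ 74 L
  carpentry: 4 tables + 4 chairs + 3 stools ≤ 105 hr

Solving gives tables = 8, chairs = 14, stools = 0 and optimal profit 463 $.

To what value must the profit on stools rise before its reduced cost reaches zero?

At the optimum: assembly uses 88 of 88 (binding); varnish uses 74 of 74 (binding); carpentry uses 88 of 105 (slack = 17).
Slack constraints have shadow price 0 (complementary slackness).
From A_Bᵀ y = c: 4·y_assembly + 4·y_varnish = 22; 4·y_assembly + 3·y_varnish = 20.5.
→ y_assembly = 4 and y_varnish = 1.5.
stools enters the basis when its profit ≥ yᵀa₃ = 4·2 + 1.5·1 = 9.5.

9.5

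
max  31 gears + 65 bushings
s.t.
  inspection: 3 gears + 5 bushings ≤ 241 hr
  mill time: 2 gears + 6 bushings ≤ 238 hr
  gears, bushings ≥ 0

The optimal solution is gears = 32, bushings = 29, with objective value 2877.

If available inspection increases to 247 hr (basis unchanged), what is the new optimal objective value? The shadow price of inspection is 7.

2919

Δb = 6, so new z* = 2877 + (7)·(6) = 2877 + 42 = 2919.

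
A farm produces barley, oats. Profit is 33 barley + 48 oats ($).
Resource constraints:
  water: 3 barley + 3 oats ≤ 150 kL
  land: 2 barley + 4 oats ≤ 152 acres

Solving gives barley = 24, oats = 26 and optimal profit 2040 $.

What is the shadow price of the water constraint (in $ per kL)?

Both water and land are binding at x*.
The binding rows give the dual system: 3·y_water + 2·y_land = 33 and 3·y_water + 4·y_land = 48.
→ y_water = 6 and y_land = 7.5.
Shadow price of water = 6.

6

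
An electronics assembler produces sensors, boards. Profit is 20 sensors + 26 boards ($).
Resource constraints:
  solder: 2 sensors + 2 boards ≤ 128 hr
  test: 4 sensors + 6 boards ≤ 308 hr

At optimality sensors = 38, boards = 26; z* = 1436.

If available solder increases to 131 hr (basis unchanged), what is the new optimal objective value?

Check each constraint at x*: solder 128/128 (tight); test 308/308 (tight).
From A_Bᵀ y = c: 2·y_solder + 4·y_test = 20; 2·y_solder + 6·y_test = 26.
Solving: y_solder = 4, y_test = 3.
Δz = y_solder·Δb = 4 × (3) = 12, so new z* = 1436 + 12 = 1448.

1448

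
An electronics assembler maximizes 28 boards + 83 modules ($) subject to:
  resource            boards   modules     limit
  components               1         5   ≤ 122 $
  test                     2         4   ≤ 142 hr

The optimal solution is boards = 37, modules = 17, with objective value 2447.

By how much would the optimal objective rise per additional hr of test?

Both components and test are binding at x*.
From A_Bᵀ y = c: 1·y_components + 2·y_test = 28; 5·y_components + 4·y_test = 83.
Solving: y_components = 9, y_test = 9.5.
Shadow price of test = 9.5.

9.5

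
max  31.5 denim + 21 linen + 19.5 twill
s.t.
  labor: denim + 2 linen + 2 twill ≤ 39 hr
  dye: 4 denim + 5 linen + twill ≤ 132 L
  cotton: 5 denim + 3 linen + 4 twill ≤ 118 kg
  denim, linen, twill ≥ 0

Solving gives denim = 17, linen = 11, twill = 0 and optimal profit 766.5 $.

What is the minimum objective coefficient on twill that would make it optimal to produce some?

Check each constraint at x*: labor 39/39 (tight); dye 123/132 (slack 9); cotton 118/118 (tight).
Since dye is not tight, its dual is 0.
Dual feasibility on the basic columns requires 1·y_labor + 5·y_cotton = 31.5, 2·y_labor + 3·y_cotton = 21.
This yields shadow prices y_labor = 1.5, y_cotton = 6.
twill enters the basis when its profit ≥ yᵀa₃ = 1.5·2 + 6·4 = 27.

27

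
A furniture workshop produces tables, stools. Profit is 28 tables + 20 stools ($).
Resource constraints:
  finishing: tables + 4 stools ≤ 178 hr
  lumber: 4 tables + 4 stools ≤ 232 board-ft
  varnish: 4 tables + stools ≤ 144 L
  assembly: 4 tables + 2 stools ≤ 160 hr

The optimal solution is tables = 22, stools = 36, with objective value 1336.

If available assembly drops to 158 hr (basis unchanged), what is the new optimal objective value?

Check each constraint at x*: finishing 166/178 (slack 12); lumber 232/232 (tight); varnish 124/144 (slack 20); assembly 160/160 (tight).
Slack constraints have shadow price 0 (complementary slackness).
Dual feasibility on the basic columns requires 4·y_lumber + 4·y_assembly = 28, 4·y_lumber + 2·y_assembly = 20.
This yields shadow prices y_lumber = 3, y_assembly = 4.
Δz = y_assembly·Δb = 4 × (-2) = -8, so new z* = 1336 − 8 = 1328.

1328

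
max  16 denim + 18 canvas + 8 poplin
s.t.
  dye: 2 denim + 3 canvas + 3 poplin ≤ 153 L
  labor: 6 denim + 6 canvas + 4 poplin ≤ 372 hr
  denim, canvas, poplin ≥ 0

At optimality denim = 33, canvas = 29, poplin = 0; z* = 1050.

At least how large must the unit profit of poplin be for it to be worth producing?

Check each constraint at x*: dye 153/153 (tight); labor 372/372 (tight).
From A_Bᵀ y = c: 2·y_dye + 6·y_labor = 16; 3·y_dye + 6·y_labor = 18.
This yields shadow prices y_dye = 2, y_labor = 2.
poplin enters the basis when its profit ≥ yᵀa₃ = 2·3 + 2·4 = 14.

14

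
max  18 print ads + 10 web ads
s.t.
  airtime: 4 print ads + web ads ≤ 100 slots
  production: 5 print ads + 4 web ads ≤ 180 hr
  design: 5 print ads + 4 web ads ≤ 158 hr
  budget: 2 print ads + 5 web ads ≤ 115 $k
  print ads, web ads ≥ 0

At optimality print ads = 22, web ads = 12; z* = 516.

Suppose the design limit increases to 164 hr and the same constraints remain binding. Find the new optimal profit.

528

At the optimum: airtime uses 100 of 100 (binding); production uses 158 of 180 (slack = 22); design uses 158 of 158 (binding); budget uses 104 of 115 (slack = 11).
Since production, budget are not tight, their duals are 0.
From A_Bᵀ y = c: 4·y_airtime + 5·y_design = 18; 1·y_airtime + 4·y_design = 10.
→ y_airtime = 2 and y_design = 2.
Δz = y_design·Δb = 2 × (6) = 12, so new z* = 516 + 12 = 528.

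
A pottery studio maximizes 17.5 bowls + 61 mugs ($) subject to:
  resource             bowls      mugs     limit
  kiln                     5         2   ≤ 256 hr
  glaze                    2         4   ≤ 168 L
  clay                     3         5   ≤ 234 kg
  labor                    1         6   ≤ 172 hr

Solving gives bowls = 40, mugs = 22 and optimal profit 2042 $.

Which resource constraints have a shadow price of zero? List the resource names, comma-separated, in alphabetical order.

kiln: 244/256 (slack 12)
glaze: 168/168 (binding)
clay: 230/234 (slack 4)
labor: 172/172 (binding)
By complementary slackness, a constraint with positive slack has shadow price 0 → clay, kiln.

clay, kiln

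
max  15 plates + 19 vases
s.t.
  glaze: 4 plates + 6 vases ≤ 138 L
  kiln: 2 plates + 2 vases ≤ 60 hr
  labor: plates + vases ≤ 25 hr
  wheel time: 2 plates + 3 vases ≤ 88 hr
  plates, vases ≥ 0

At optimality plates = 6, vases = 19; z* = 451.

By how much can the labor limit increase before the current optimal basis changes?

5

Binding constraints: glaze, labor. The basis is B = [[4,6],[1,1]] with det -2.
Per unit increase in labor, x* moves by d = (3, -2).
The basis stays optimal until kiln becomes binding; allowable increase = 5 hr.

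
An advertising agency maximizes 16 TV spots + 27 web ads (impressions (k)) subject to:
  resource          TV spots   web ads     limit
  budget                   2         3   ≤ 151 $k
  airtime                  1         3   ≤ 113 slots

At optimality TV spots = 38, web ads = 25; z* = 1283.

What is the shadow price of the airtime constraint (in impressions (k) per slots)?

2

At the optimum: budget uses 151 of 151 (binding); airtime uses 113 of 113 (binding).
From A_Bᵀ y = c: 2·y_budget + 1·y_airtime = 16; 3·y_budget + 3·y_airtime = 27.
This yields shadow prices y_budget = 7, y_airtime = 2.
Shadow price of airtime = 2.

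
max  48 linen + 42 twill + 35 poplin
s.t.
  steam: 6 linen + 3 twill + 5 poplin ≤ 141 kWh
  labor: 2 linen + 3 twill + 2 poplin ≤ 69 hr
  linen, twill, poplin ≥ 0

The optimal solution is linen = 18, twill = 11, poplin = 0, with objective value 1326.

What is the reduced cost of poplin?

-8

Both steam and labor are binding at x*.
The binding rows give the dual system: 6·y_steam + 2·y_labor = 48 and 3·y_steam + 3·y_labor = 42.
This yields shadow prices y_steam = 5, y_labor = 9.
Reduced cost of poplin: c₃ − yᵀa₃ = 35 − (5·5 + 9·2) = 35 − 43 = -8.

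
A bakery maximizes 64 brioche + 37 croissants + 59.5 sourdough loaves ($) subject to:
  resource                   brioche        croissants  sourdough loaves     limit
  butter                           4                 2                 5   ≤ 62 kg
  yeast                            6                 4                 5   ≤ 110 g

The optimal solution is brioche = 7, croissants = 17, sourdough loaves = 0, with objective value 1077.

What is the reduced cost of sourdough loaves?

Check each constraint at x*: butter 62/62 (tight); yeast 110/110 (tight).
From A_Bᵀ y = c: 4·y_butter + 6·y_yeast = 64; 2·y_butter + 4·y_yeast = 37.
This yields shadow prices y_butter = 8.5, y_yeast = 5.
Reduced cost of sourdough loaves: c₃ − yᵀa₃ = 59.5 − (8.5·5 + 5·5) = 59.5 − 67.5 = -8.

-8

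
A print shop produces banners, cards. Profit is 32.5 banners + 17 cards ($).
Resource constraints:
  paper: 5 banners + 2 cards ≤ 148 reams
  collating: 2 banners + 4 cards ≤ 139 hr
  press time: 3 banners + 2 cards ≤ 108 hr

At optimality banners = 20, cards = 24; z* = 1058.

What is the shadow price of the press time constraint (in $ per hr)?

Binding: paper and press time. Non-binding: collating (3 unused).
By complementary slackness, y = 0 for the non-binding constraint.
Dual feasibility on the basic columns requires 5·y_paper + 3·y_press time = 32.5, 2·y_paper + 2·y_press time = 17.
This yields shadow prices y_paper = 3.5, y_press time = 5.
Shadow price of press time = 5.

5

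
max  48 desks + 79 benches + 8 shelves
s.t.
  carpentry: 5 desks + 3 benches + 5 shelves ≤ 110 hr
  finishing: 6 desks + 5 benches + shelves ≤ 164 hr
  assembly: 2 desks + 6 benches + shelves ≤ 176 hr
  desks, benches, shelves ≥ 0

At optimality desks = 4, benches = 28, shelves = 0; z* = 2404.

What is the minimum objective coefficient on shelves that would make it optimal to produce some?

14

At the optimum: carpentry uses 104 of 110 (slack = 6); finishing uses 164 of 164 (binding); assembly uses 176 of 176 (binding).
Slack constraints have shadow price 0 (complementary slackness).
Dual feasibility on the basic columns requires 6·y_finishing + 2·y_assembly = 48, 5·y_finishing + 6·y_assembly = 79.
Solving: y_finishing = 5, y_assembly = 9.
shelves enters the basis when its profit ≥ yᵀa₃ = 5·1 + 9·1 = 14.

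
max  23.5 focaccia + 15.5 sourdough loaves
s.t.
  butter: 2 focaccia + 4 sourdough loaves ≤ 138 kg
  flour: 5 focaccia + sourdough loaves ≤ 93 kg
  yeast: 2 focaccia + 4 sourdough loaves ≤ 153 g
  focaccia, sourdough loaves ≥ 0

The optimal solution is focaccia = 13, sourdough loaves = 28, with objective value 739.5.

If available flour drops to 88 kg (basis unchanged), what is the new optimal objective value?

At the optimum: butter uses 138 of 138 (binding); flour uses 93 of 93 (binding); yeast uses 138 of 153 (slack = 15).
Since yeast is not tight, its dual is 0.
From A_Bᵀ y = c: 2·y_butter + 5·y_flour = 23.5; 4·y_butter + 1·y_flour = 15.5.
→ y_butter = 3 and y_flour = 3.5.
Δz = y_flour·Δb = 3.5 × (-5) = -17.5, so new z* = 739.5 − 17.5 = 722.

722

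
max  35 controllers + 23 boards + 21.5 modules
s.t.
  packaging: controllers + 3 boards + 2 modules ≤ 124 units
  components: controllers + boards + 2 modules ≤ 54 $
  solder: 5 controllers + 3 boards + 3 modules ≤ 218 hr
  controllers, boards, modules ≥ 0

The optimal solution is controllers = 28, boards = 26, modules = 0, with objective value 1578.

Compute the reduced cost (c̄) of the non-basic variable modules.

-6.5

At the optimum: packaging uses 106 of 124 (slack = 18); components uses 54 of 54 (binding); solder uses 218 of 218 (binding).
Slack constraints have shadow price 0 (complementary slackness).
From A_Bᵀ y = c: 1·y_components + 5·y_solder = 35; 1·y_components + 3·y_solder = 23.
Solving: y_components = 5, y_solder = 6.
Reduced cost of modules: c₃ − yᵀa₃ = 21.5 − (5·2 + 6·3) = 21.5 − 28 = -6.5.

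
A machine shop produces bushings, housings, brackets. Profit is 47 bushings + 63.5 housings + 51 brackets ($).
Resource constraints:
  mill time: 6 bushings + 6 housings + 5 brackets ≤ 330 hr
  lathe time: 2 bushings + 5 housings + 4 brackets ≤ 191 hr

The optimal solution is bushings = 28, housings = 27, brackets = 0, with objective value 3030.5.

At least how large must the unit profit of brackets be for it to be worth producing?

Both mill time and lathe time are binding at x*.
The binding rows give the dual system: 6·y_mill time + 2·y_lathe time = 47 and 6·y_mill time + 5·y_lathe time = 63.5.
→ y_mill time = 6 and y_lathe time = 5.5.
brackets enters the basis when its profit ≥ yᵀa₃ = 6·5 + 5.5·4 = 52.

52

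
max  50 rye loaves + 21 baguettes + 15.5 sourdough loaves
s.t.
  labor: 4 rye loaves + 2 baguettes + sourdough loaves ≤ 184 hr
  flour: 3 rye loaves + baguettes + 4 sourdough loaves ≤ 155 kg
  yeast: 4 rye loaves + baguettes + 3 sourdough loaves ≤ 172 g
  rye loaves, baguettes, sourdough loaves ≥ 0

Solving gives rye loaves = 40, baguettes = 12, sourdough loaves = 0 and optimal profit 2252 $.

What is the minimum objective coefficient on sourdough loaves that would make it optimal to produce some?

20.5

Check each constraint at x*: labor 184/184 (tight); flour 132/155 (slack 23); yeast 172/172 (tight).
Since flour is not tight, its dual is 0.
Dual feasibility on the basic columns requires 4·y_labor + 4·y_yeast = 50, 2·y_labor + 1·y_yeast = 21.
→ y_labor = 8.5 and y_yeast = 4.
sourdough loaves enters the basis when its profit ≥ yᵀa₃ = 8.5·1 + 4·3 = 20.5.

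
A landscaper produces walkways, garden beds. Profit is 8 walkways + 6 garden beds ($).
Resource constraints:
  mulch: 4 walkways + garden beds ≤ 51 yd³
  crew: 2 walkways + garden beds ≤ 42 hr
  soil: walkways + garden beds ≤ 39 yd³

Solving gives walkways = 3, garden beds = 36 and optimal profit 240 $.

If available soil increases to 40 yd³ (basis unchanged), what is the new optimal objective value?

244

Check each constraint at x*: mulch 48/51 (slack 3); crew 42/42 (tight); soil 39/39 (tight).
Slack constraints have shadow price 0 (complementary slackness).
The binding rows give the dual system: 2·y_crew + 1·y_soil = 8 and 1·y_crew + 1·y_soil = 6.
→ y_crew = 2 and y_soil = 4.
Δz = y_soil·Δb = 4 × (1) = 4, so new z* = 240 + 4 = 244.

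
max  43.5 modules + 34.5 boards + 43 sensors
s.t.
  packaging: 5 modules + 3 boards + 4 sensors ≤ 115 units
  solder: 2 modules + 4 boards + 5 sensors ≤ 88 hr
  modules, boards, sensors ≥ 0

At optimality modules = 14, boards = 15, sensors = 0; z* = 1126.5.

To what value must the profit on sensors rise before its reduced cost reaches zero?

45

Both packaging and solder are binding at x*.
From A_Bᵀ y = c: 5·y_packaging + 2·y_solder = 43.5; 3·y_packaging + 4·y_solder = 34.5.
Solving: y_packaging = 7.5, y_solder = 3.
sensors enters the basis when its profit ≥ yᵀa₃ = 7.5·4 + 3·5 = 45.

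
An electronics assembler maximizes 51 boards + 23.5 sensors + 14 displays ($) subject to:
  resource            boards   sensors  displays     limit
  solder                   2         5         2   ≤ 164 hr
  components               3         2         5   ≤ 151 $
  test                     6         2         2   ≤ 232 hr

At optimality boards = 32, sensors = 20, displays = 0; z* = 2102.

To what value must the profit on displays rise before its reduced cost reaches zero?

At the optimum: solder uses 164 of 164 (binding); components uses 136 of 151 (slack = 15); test uses 232 of 232 (binding).
Slack constraints have shadow price 0 (complementary slackness).
The binding rows give the dual system: 2·y_solder + 6·y_test = 51 and 5·y_solder + 2·y_test = 23.5.
Solving: y_solder = 1.5, y_test = 8.
displays enters the basis when its profit ≥ yᵀa₃ = 1.5·2 + 8·2 = 19.

19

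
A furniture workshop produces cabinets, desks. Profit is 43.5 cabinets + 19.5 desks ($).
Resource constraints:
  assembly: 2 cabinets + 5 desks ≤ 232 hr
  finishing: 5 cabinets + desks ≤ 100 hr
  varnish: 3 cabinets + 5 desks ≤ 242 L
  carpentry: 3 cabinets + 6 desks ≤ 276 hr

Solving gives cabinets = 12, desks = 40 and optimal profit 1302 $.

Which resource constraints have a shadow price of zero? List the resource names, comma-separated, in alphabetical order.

assembly: 224/232 (slack 8)
finishing: 100/100 (binding)
varnish: 236/242 (slack 6)
carpentry: 276/276 (binding)
By complementary slackness, a constraint with positive slack has shadow price 0 → assembly, varnish.

assembly, varnish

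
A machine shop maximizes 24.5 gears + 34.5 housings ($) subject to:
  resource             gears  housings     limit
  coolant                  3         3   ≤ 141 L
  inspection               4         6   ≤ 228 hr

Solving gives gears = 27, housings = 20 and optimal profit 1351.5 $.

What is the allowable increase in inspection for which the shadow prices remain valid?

54

Binding constraints: coolant, inspection. The basis is B = [[3,3],[4,6]] with det 6.
Per unit increase in inspection, x* moves by d = (-0.5, 0.5).
The basis stays optimal until gears reaches 0; allowable increase = 54 hr.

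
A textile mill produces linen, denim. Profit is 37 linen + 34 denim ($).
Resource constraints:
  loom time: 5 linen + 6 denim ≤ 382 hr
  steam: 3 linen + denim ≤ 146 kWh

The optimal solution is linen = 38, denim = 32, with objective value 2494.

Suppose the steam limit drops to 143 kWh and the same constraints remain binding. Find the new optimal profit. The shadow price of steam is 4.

2482

Δb = -3, so new z* = 2494 + (4)·(-3) = 2494 − 12 = 2482.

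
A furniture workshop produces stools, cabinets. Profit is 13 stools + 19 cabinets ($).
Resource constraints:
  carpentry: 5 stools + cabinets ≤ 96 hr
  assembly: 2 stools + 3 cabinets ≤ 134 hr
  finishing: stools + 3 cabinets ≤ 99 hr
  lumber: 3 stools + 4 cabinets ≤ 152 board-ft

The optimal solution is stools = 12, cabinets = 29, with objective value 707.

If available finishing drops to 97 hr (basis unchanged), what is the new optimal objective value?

Check each constraint at x*: carpentry 89/96 (slack 7); assembly 111/134 (slack 23); finishing 99/99 (tight); lumber 152/152 (tight).
Since carpentry, assembly are not tight, their duals are 0.
Dual feasibility on the basic columns requires 1·y_finishing + 3·y_lumber = 13, 3·y_finishing + 4·y_lumber = 19.
→ y_finishing = 1 and y_lumber = 4.
Δz = y_finishing·Δb = 1 × (-2) = -2, so new z* = 707 − 2 = 705.

705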